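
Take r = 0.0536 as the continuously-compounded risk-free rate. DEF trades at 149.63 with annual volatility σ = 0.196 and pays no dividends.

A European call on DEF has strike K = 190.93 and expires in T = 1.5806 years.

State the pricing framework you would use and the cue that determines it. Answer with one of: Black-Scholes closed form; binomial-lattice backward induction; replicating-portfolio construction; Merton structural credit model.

Key observation: with DEF following a GBM at constant σ and r, the European call struck at 190.93 prices in closed form — nothing here needs a stepwise model or a balance sheet.

framework: Black-Scholes closed form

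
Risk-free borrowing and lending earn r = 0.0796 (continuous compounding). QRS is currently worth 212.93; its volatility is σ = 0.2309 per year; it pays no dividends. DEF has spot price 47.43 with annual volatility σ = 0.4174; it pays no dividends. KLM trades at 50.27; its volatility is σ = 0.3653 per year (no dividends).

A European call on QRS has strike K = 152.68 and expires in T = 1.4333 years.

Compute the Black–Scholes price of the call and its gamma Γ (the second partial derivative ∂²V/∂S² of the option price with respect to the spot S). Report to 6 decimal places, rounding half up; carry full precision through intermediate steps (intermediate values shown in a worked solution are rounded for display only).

price = 77.758661
Γ = 0.001455

σ√T = 0.2309·√1.4333 = 0.276435
d₁ = (ln(S/K) + (r+σ²/2)T) / (σ√T) = (ln(212.93/152.68) + (0.0796+0.2309²/2)·1.4333) / 0.276435 = (0.332619 + 0.152299) / 0.276435 = 1.754187
d₂ = d₁ − σ√T = 1.754187 − 0.276435 = 1.477752
e^{−rT} = 0.892177
N(d₁) = 0.960301,  N(d₂) = 0.930263
Call price V = S·N(d₁) − K·e^{−rT}·N(d₂) = 204.476836 − 126.718175 = 77.758661
φ(d₁) = (1/√(2π))·e^{−d₁²/2} = 0.085647
Γ = φ(d₁) / (S·σ·√T) = 0.001455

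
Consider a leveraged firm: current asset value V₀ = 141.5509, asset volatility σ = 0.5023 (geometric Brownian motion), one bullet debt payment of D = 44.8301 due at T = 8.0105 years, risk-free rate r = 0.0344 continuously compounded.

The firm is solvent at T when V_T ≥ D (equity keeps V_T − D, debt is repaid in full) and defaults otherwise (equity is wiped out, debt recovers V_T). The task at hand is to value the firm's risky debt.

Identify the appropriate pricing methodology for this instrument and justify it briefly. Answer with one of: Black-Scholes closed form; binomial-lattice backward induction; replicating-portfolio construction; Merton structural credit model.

Key observation: the question is about default risk generated by asset-value dynamics against a debt face of 44.8301 — the structural framework prices exactly that.

framework: Merton structural credit model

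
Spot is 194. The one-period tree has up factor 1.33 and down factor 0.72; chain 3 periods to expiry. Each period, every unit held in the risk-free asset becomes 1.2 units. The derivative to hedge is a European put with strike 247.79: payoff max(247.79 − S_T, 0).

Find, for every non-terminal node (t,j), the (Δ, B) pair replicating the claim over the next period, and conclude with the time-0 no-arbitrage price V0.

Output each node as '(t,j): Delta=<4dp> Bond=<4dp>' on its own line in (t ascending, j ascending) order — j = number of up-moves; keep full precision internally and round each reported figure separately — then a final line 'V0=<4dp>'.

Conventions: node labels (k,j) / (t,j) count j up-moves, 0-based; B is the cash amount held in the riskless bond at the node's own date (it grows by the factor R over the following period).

The replicating-portfolio and risk-neutral prices coincide; use p* = (1.2−0.72)/(1.33−0.72) = 0.7869 for the latter.
At maturity the claim pays: V(3,0)=175.3799, V(3,1)=114.0324, V(3,2)=0.7100, V(3,3)=0.0000
(2,0): S=100.5696. Δ = (V_up−V_dn)/(S_up−S_dn) = (114.0324−175.3799)/(133.7576−72.4101) = -1.0000. V = [p*·114.0324 + (1−p*)·175.3799]/1.2 = 105.9221. B = V − Δ·S = 206.4917.
(2,1): S=185.7744. Δ = (V_up−V_dn)/(S_up−S_dn) = (0.7100−114.0324)/(247.0800−133.7576) = -1.0000. V = [p*·0.7100 + (1−p*)·114.0324]/1.2 = 20.7173. B = V − Δ·S = 206.4917.
(2,2): S=343.1666. Δ = (V_up−V_dn)/(S_up−S_dn) = (0.0000−0.7100)/(456.4116−247.0800) = -0.0034. V = [p*·0.0000 + (1−p*)·0.7100]/1.2 = 0.1261. B = V − Δ·S = 1.2901.
(1,0): S=139.6800. Δ = (V_up−V_dn)/(S_up−S_dn) = (20.7173−105.9221)/(185.7744−100.5696) = -1.0000. V = [p*·20.7173 + (1−p*)·105.9221]/1.2 = 32.3964. B = V − Δ·S = 172.0764.
(1,1): S=258.0200. Δ = (V_up−V_dn)/(S_up−S_dn) = (0.1261−20.7173)/(343.1666−185.7744) = -0.1308. V = [p*·0.1261 + (1−p*)·20.7173]/1.2 = 3.7620. B = V − Δ·S = 37.5180.
(0,0): S=194.0000. Δ = (V_up−V_dn)/(S_up−S_dn) = (3.7620−32.3964)/(258.0200−139.6800) = -0.2420. V = [p*·3.7620 + (1−p*)·32.3964]/1.2 = 8.2203. B = V − Δ·S = 55.1620.
Check: Δ(0,0)·S0 + B(0,0) = 8.2203 = V0.

(0,0): Delta=-0.2420 Bond=55.1620
(1,0): Delta=-1.0000 Bond=172.0764
(1,1): Delta=-0.1308 Bond=37.5180
(2,0): Delta=-1.0000 Bond=206.4917
(2,1): Delta=-1.0000 Bond=206.4917
(2,2): Delta=-0.0034 Bond=1.2901
V0=8.2203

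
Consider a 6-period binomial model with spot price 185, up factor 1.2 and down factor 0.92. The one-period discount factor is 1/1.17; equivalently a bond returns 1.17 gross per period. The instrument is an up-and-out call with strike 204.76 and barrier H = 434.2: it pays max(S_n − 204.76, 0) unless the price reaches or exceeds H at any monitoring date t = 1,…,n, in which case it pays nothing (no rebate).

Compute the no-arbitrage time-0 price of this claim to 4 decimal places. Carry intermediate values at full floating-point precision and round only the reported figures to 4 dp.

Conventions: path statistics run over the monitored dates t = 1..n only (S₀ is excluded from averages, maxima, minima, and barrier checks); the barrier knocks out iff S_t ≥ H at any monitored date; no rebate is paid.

No-arbitrage gives p* = (R−d)/(u−d) = 0.8929: enumerate every path, weight its payoff by its p*-probability, and discount by R^6.
Enumerate all 2^6 = 64 price paths (U = up ×1.2, D = down ×0.92); each path with k up-moves has probability p*^k·(1−p*)^(6−k).
DDDDDD: M=170.2000, payoff=0.0000, prob=0.000002
UDDDDD: M=222.0000, payoff=0.0000, prob=0.000013
DUDDDD: M=204.2400, payoff=0.0000, prob=0.000013
UUDDDD: M=266.4000, payoff=0.0000, prob=0.000105
DDUDDD: M=187.9008, payoff=0.0000, prob=0.000013
UDUDDD: M=245.0880, payoff=0.0000, prob=0.000105
DUUDDD: M=245.0880, payoff=0.0000, prob=0.000105
UUUDDD: M=319.6800, payoff=44.1710, prob=0.000875
DDDUDD: M=172.8687, payoff=0.0000, prob=0.000013
UDDUDD: M=225.4810, payoff=0.0000, prob=0.000105
DUDUDD: M=225.4810, payoff=0.0000, prob=0.000105
UUDUDD: M=294.1056, payoff=44.1710, prob=0.000875
DDUUDD: M=225.4810, payoff=0.0000, prob=0.000105
UDUUDD: M=294.1056, payoff=44.1710, prob=0.000875
DUUUDD: M=294.1056, payoff=44.1710, prob=0.000875
UUUUDD: M=383.6160, payoff=119.9326, prob=0.007295
DDDDUD: M=170.2000, payoff=0.0000, prob=0.000013
UDDDUD: M=222.0000, payoff=0.0000, prob=0.000105
DUDDUD: M=207.4425, payoff=0.0000, prob=0.000105
UUDDUD: M=270.5772, payoff=44.1710, prob=0.000875
DDUDUD: M=207.4425, payoff=0.0000, prob=0.000105
UDUDUD: M=270.5772, payoff=44.1710, prob=0.000875
DUUDUD: M=270.5772, payoff=44.1710, prob=0.000875
UUUDUD: M=352.9267, payoff=119.9326, prob=0.007295
DDDUUD: M=207.4425, payoff=0.0000, prob=0.000105
UDDUUD: M=270.5772, payoff=44.1710, prob=0.000875
DUDUUD: M=270.5772, payoff=44.1710, prob=0.000875
UUDUUD: M=352.9267, payoff=119.9326, prob=0.007295
DDUUUD: M=270.5772, payoff=44.1710, prob=0.000875
UDUUUD: M=352.9267, payoff=119.9326, prob=0.007295
DUUUUD: M=352.9267, payoff=119.9326, prob=0.007295
UUUUUD: M=460.3392, payoff=0.0000, prob=0.060796
DDDDDU: M=170.2000, payoff=0.0000, prob=0.000013
UDDDDU: M=222.0000, payoff=0.0000, prob=0.000105
DUDDDU: M=204.2400, payoff=0.0000, prob=0.000105
UUDDDU: M=266.4000, payoff=44.1710, prob=0.000875
DDUDDU: M=190.8471, payoff=0.0000, prob=0.000105
UDUDDU: M=248.9310, payoff=44.1710, prob=0.000875
DUUDDU: M=248.9310, payoff=44.1710, prob=0.000875
UUUDDU: M=324.6926, payoff=119.9326, prob=0.007295
DDDUDU: M=190.8471, payoff=0.0000, prob=0.000105
UDDUDU: M=248.9310, payoff=44.1710, prob=0.000875
DUDUDU: M=248.9310, payoff=44.1710, prob=0.000875
UUDUDU: M=324.6926, payoff=119.9326, prob=0.007295
DDUUDU: M=248.9310, payoff=44.1710, prob=0.000875
UDUUDU: M=324.6926, payoff=119.9326, prob=0.007295
DUUUDU: M=324.6926, payoff=119.9326, prob=0.007295
UUUUDU: M=423.5121, payoff=218.7521, prob=0.060796
DDDDUU: M=190.8471, payoff=0.0000, prob=0.000105
UDDDUU: M=248.9310, payoff=44.1710, prob=0.000875
DUDDUU: M=248.9310, payoff=44.1710, prob=0.000875
UUDDUU: M=324.6926, payoff=119.9326, prob=0.007295
DDUDUU: M=248.9310, payoff=44.1710, prob=0.000875
UDUDUU: M=324.6926, payoff=119.9326, prob=0.007295
DUUDUU: M=324.6926, payoff=119.9326, prob=0.007295
UUUDUU: M=423.5121, payoff=218.7521, prob=0.060796
DDDUUU: M=248.9310, payoff=44.1710, prob=0.000875
UDDUUU: M=324.6926, payoff=119.9326, prob=0.007295
DUDUUU: M=324.6926, payoff=119.9326, prob=0.007295
UUDUUU: M=423.5121, payoff=218.7521, prob=0.060796
DDUUUU: M=324.6926, payoff=119.9326, prob=0.007295
UDUUUU: M=423.5121, payoff=218.7521, prob=0.060796
DUUUUU: M=423.5121, payoff=218.7521, prob=0.060796
UUUUUU: M=552.4070, payoff=0.0000, prob=0.506631
Price = Σ prob·payoff / R^6 = 80.393860 / 2.565164 = 31.3406

price = 31.3406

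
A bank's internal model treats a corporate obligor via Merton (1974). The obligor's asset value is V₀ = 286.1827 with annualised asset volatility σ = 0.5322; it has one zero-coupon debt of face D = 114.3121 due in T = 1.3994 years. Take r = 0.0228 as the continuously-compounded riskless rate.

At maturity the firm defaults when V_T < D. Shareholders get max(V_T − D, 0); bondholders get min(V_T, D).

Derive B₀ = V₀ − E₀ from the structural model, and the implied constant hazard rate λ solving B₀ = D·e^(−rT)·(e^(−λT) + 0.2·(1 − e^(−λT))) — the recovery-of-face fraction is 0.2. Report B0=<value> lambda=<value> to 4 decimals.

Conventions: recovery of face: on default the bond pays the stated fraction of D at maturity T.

B0=107.6134 lambda=0.0255

With assets at 286.1827 and a single debt payment of 114.3121 at 1.3994 years:
d₁ = [ln(V₀/D) + (r + σ²/2)T] / (σ√T)
   = [ln(286.1827/114.3121) + (0.0228 + 0.5·0.5322²)·1.3994] / (0.5322·√1.3994)
   = [0.917698 + 0.230087] / 0.629573 = 1.823118
d₂ = d₁ − σ√T = 1.823118 − 0.629573 = 1.193545
N(d₁) = 0.965857,  N(d₂) = 0.883672,  e^(−rT) = 0.968597
E₀ = V₀·N(d₁) − D·e^(−rT)·N(d₂)
   = 286.1827·0.965857 − 114.3121·0.968597·0.883672 = 178.569345
B₀ = V₀ − E₀ = 286.1827 − 178.569345 = 107.613355
e^(−λT) = (B₀·e^(rT)/D − 0.2)/(1 − 0.2) = (107.6134·1.032421/114.3121 − 0.2)/0.8 = 0.96490103
λ = −ln(0.96490103)/1.3994 = 0.025532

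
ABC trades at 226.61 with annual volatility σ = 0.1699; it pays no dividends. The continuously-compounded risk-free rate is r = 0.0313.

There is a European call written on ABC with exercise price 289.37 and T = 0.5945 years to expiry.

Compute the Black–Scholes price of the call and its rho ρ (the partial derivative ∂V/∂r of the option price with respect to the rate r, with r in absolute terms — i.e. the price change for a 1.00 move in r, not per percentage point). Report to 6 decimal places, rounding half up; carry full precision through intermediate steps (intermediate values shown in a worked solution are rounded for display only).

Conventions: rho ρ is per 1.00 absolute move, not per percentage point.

σ√T = 0.1699·√0.5945 = 0.130999
d₁ = (ln(S/K) + (r+σ²/2)T) / (σ√T) = (ln(226.61/289.37) + (0.0313+0.1699²/2)·0.5945) / 0.130999 = (-0.244476 + 0.027188) / 0.130999 = -1.658690
d₂ = d₁ − σ√T = -1.658690 − 0.130999 = -1.789689
e^{−rT} = 0.981564
N(d₁) = 0.048589,  N(d₂) = 0.036752
Call price V = S·N(d₁) − K·e^{−rT}·N(d₂) = 11.010784 − 10.438843 = 0.571942
ρ = K·T·e^{−rT}·N(d₂) = 6.205892

price = 0.571942
ρ = 6.205892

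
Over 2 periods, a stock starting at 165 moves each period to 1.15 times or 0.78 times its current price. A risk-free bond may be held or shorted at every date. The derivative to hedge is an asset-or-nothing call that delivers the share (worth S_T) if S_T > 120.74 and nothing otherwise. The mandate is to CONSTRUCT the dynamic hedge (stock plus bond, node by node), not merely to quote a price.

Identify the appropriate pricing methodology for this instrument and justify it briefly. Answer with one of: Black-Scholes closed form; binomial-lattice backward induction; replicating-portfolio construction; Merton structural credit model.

framework: replicating-portfolio construction

Key observation: the task asks for the hedge itself — share and bond holdings at every node of the 2-period tree on spot 165 with factors 1.15/0.78 — which is exactly what the replicating-portfolio construction produces.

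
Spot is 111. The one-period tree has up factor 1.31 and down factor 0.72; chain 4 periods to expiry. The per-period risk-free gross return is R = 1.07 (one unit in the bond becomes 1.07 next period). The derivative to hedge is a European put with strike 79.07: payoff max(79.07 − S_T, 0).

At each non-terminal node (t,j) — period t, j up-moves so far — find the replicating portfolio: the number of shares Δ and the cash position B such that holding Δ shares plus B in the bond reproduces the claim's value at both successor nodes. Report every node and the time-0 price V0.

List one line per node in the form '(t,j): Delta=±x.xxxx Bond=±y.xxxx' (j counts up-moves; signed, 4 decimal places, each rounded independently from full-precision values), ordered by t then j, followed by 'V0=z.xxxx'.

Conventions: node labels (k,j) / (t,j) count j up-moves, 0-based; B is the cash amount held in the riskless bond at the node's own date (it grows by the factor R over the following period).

(0,0): Delta=-0.1115 Bond=16.4289
(1,0): Delta=-0.2966 Bond=32.3700
(1,1): Delta=-0.0418 Bond=7.4365
(2,0): Delta=-0.6786 Bond=56.6199
(2,1): Delta=-0.1526 Bond=19.5611
(2,2): Delta=0.0000 Bond=0.0000
(3,0): Delta=-1.0000 Bond=73.8972
(3,1): Delta=-0.5575 Bond=51.4538
(3,2): Delta=0.0000 Bond=0.0000
(3,3): Delta=0.0000 Bond=0.0000
V0=4.0499

The replicating-portfolio and risk-neutral prices coincide; use p* = (1.07−0.72)/(1.31−0.72) = 0.5932 for the latter.
At maturity the claim pays: V(4,0)=49.2400, V(4,1)=24.7960, V(4,2)=0.0000, V(4,3)=0.0000, V(4,4)=0.0000
  t=3,j=0: stock 41.4305 → up 54.2740 (V=24.7960), down 29.8300 (V=49.2400). Price 32.4667; hedge Δ=-1.0000, bond B=73.8972.
  t=3,j=1: stock 75.3805 → up 98.7485 (V=0.0000), down 54.2740 (V=24.7960). Price 9.4266; hedge Δ=-0.5575, bond B=51.4538.
  t=3,j=2: stock 137.1507 → up 179.6674 (V=0.0000), down 98.7485 (V=0.0000). Price 0.0000; hedge Δ=0.0000, bond B=0.0000.
  t=3,j=3: stock 249.5381 → up 326.8949 (V=0.0000), down 179.6674 (V=0.0000). Price 0.0000; hedge Δ=0.0000, bond B=0.0000.
  t=2,j=0: stock 57.5424 → up 75.3805 (V=9.4266), down 41.4305 (V=32.4667). Price 17.5690; hedge Δ=-0.6786, bond B=56.6199.
  t=2,j=1: stock 104.6952 → up 137.1507 (V=0.0000), down 75.3805 (V=9.4266). Price 3.5837; hedge Δ=-0.1526, bond B=19.5611.
  t=2,j=2: stock 190.4871 → up 249.5381 (V=0.0000), down 137.1507 (V=0.0000). Price 0.0000; hedge Δ=0.0000, bond B=0.0000.
  t=1,j=0: stock 79.9200 → up 104.6952 (V=3.5837), down 57.5424 (V=17.5690). Price 8.6660; hedge Δ=-0.2966, bond B=32.3700.
  t=1,j=1: stock 145.4100 → up 190.4871 (V=0.0000), down 104.6952 (V=3.5837). Price 1.3624; hedge Δ=-0.0418, bond B=7.4365.
  t=0,j=0: stock 111.0000 → up 145.4100 (V=1.3624), down 79.9200 (V=8.6660). Price 4.0499; hedge Δ=-0.1115, bond B=16.4289.
Verification: the root portfolio costs Δ(0,0)·S0 + B(0,0) = 4.0499, matching V0.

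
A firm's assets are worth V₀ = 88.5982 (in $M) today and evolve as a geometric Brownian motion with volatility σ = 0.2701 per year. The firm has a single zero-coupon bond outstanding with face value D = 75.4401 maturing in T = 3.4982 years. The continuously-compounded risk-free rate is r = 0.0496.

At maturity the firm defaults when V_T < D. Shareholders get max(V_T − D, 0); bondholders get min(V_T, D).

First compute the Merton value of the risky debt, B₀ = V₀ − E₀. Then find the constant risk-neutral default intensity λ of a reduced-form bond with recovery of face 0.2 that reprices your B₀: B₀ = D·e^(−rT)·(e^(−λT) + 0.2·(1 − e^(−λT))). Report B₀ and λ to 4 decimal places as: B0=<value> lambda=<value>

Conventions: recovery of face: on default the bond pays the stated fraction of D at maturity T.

B0=57.7539 lambda=0.0339

Work the structural quantities from V₀ = 88.5982 against face 75.4401:
d₁ = [ln(V₀/D) + (r + σ²/2)T] / (σ√T)
   = [ln(88.5982/75.4401) + (0.0496 + 0.5·0.2701²)·3.4982] / (0.2701·√3.4982)
   = [0.160773 + 0.301115] / 0.505181 = 0.914301
d₂ = d₁ − σ√T = 0.914301 − 0.505181 = 0.409120
N(d₁) = 0.819721,  N(d₂) = 0.658774,  e^(−rT) = 0.840708
E₀ = V₀·N(d₁) − D·e^(−rT)·N(d₂)
   = 88.5982·0.819721 − 75.4401·0.840708·0.658774 = 30.844265
B₀ = V₀ − E₀ = 88.5982 − 30.844265 = 57.753935
e^(−λT) = (B₀·e^(rT)/D − 0.2)/(1 − 0.2) = (57.7539·1.189473/75.4401 − 0.2)/0.8 = 0.88826615
λ = −ln(0.88826615)/3.4982 = 0.033870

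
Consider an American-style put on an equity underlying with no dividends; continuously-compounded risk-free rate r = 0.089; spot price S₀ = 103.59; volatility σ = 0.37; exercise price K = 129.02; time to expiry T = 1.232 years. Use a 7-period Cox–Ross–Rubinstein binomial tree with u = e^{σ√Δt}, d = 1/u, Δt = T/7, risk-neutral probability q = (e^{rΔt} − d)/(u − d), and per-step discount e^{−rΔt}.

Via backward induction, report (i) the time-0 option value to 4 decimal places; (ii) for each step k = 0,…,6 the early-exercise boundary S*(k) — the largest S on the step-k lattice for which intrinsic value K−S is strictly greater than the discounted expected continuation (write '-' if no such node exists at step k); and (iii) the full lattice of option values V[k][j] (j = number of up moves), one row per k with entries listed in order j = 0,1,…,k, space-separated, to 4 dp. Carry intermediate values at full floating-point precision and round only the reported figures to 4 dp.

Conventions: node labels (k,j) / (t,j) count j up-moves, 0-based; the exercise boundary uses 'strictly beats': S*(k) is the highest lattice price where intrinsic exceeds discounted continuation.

price = 28.6622
boundary = - 88.6962 75.9438 88.6962 75.9438 88.6962 103.5900
tree:
28.6622
40.3238 18.4277
53.0762 27.7617 10.0967
63.9951 40.3238 16.6409 4.1687
73.3442 53.0762 26.5138 7.7409 0.8914
81.3490 63.9951 40.3238 14.1647 1.8551 0.0000
88.2030 73.3442 53.0762 25.4300 3.8609 0.0000 0.0000
94.0715 81.3490 63.9951 40.3238 8.0352 0.0000 0.0000 0.0000

Δt=0.17600, u=1.16792, d=0.85622, q=0.51192, disc=e^(-rΔt)=0.98446
k=7 terminal: V=max(K-S,0) → 94.0715 81.3490 63.9951 40.3238 8.0352 0.0000 0.0000 0.0000
k=6: j=0 S=40.8170 intr=88.2030 cont=86.1978 V=88.2030[EX]; j=1 S=55.6758 intr=73.3442 cont=71.3390 V=73.3442[EX]; j=2 S=75.9438 intr=53.0762 cont=51.0710 V=53.0762[EX]; j=3 S=103.5900 intr=25.4300 cont=23.4248 V=25.4300[EX]; j=4 S=141.3004 intr=0.0000 cont=3.8609 V=3.8609[hold]; j=5 S=192.7387 intr=0.0000 cont=0.0000 V=0.0000[hold]; j=6 S=262.9025 intr=0.0000 cont=0.0000 V=0.0000[hold]  S*(6)=103.5900
k=5: j=0 S=47.6710 intr=81.3490 cont=79.3438 V=81.3490[EX]; j=1 S=65.0249 intr=63.9951 cont=61.9899 V=63.9951[EX]; j=2 S=88.6962 intr=40.3238 cont=38.3186 V=40.3238[EX]; j=3 S=120.9848 intr=8.0352 cont=14.1647 V=14.1647[hold]; j=4 S=165.0275 intr=0.0000 cont=1.8551 V=1.8551[hold]; j=5 S=225.1033 intr=0.0000 cont=0.0000 V=0.0000[hold]  S*(5)=88.6962
k=4: j=0 S=55.6758 intr=73.3442 cont=71.3390 V=73.3442[EX]; j=1 S=75.9438 intr=53.0762 cont=51.0710 V=53.0762[EX]; j=2 S=103.5900 intr=25.4300 cont=26.5138 V=26.5138[hold]; j=3 S=141.3004 intr=0.0000 cont=7.7409 V=7.7409[hold]; j=4 S=192.7387 intr=0.0000 cont=0.8914 V=0.8914[hold]  S*(4)=75.9438
k=3: j=0 S=65.0249 intr=63.9951 cont=61.9899 V=63.9951[EX]; j=1 S=88.6962 intr=40.3238 cont=38.8648 V=40.3238[EX]; j=2 S=120.9848 intr=8.0352 cont=16.6409 V=16.6409[hold]; j=3 S=165.0275 intr=0.0000 cont=4.1687 V=4.1687[hold]  S*(3)=88.6962
k=2: j=0 S=75.9438 intr=53.0762 cont=51.0710 V=53.0762[EX]; j=1 S=103.5900 intr=25.4300 cont=27.7617 V=27.7617[hold]; j=2 S=141.3004 intr=0.0000 cont=10.0967 V=10.0967[hold]  S*(2)=75.9438
k=1: j=0 S=88.6962 intr=40.3238 cont=39.4937 V=40.3238[EX]; j=1 S=120.9848 intr=8.0352 cont=18.4277 V=18.4277[hold]  S*(1)=88.6962
k=0: j=0 S=103.5900 intr=25.4300 cont=28.6622 V=28.6622[hold]  S*(0)=-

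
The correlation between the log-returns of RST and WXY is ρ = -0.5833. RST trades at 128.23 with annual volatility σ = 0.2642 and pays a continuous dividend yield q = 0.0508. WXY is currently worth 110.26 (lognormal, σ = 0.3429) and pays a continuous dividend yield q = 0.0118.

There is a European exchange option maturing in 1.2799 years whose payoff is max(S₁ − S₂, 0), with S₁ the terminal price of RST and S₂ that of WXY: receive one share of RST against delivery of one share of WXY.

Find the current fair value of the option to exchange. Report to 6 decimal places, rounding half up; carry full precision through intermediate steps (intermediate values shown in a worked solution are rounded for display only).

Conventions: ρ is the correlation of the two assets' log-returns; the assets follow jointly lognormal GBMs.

σ_eff = √(σ₁² + σ₂² − 2ρσ₁σ₂) = √(0.2642² + 0.3429² − 2·-0.5833·0.2642·0.3429) = 0.541359
d₁ = (ln(S₁/S₂) + (q₂ − q₁ + σ_eff²/2)T) / (σ_eff√T) = (ln(128.23/110.26) + (0.0118 − 0.0508 + 0.146535)·1.2799) / 0.612454 = 0.471249
d₂ = d₁ − σ_eff√T = 0.471249 − 0.612454 = -0.141205
N(d₁) = 0.681268,  N(d₂) = 0.443854
V = S₁·e^{−q₁T}·N(d₁) − S₂·e^{−q₂T}·N(d₂) = 81.859771 − 48.205778 = 33.653993
Key observation: r never enters — measured in units of WXY, the claim is a call on S₁/S₂ struck at 1, so only the dividend yields and σ_eff matter.

exchange price = 33.653993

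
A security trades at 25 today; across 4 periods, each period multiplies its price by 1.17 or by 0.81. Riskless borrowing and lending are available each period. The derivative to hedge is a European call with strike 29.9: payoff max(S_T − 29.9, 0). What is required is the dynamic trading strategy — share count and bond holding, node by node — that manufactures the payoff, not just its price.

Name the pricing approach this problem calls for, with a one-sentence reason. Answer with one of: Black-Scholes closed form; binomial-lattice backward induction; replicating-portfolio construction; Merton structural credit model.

Key observation: the task asks for the hedge itself — share and bond holdings at every node of the 4-period tree on spot 25 with factors 1.17/0.81 — which is exactly what the replicating-portfolio construction produces.

framework: replicating-portfolio construction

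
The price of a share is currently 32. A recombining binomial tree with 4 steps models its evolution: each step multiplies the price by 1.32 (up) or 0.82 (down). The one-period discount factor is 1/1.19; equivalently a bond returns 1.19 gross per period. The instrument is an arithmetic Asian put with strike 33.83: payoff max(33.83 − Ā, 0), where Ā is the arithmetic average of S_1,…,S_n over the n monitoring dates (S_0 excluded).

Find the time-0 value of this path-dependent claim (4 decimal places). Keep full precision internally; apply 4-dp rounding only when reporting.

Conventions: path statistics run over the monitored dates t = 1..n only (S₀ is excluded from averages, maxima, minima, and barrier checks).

price = 0.3527

No-arbitrage gives p* = (R−d)/(u−d) = 0.7400: enumerate every path, weight its payoff by its p*-probability, and discount by R^4.
Enumerate all 2^4 = 16 price paths (U = up ×1.32, D = down ×0.82); each path with k up-moves has probability p*^k·(1−p*)^(4−k).
DDDD: Ā=19.9671, payoff=13.8629, prob=0.004570
UDDD: Ā=32.1422, payoff=1.6878, prob=0.013006
DUDD: Ā=28.1422, payoff=5.6878, prob=0.013006
UUDD: Ā=45.3021, payoff=0.0000, prob=0.037018
DDUD: Ā=24.8622, payoff=8.9678, prob=0.013006
UDUD: Ā=40.0221, payoff=0.0000, prob=0.037018
DUUD: Ā=36.0221, payoff=0.0000, prob=0.037018
UUUD: Ā=57.9867, payoff=0.0000, prob=0.105358
DDDU: Ā=22.1726, payoff=11.6574, prob=0.013006
UDDU: Ā=35.6925, payoff=0.0000, prob=0.037018
DUDU: Ā=31.6925, payoff=2.1375, prob=0.037018
UUDU: Ā=51.0171, payoff=0.0000, prob=0.105358
DDUU: Ā=28.4125, payoff=5.4175, prob=0.037018
UDUU: Ā=45.7371, payoff=0.0000, prob=0.105358
DUUU: Ā=41.7371, payoff=0.0000, prob=0.105358
UUUU: Ā=67.1866, payoff=0.0000, prob=0.299866
Price = Σ prob·payoff / R^4 = 0.707208 / 2.005339 = 0.3527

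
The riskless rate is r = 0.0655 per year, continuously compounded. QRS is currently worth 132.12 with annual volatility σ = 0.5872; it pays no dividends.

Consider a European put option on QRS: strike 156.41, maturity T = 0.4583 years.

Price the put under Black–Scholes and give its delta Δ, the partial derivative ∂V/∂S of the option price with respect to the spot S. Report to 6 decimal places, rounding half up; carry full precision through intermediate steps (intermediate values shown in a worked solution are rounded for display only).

price = 33.525237
Δ = -0.559728

σ√T = 0.5872·√0.4583 = 0.397522
d₁ = (ln(S/K) + (r+σ²/2)T) / (σ√T) = (ln(132.12/156.41) + (0.0655+0.5872²/2)·0.4583) / 0.397522 = (-0.168770 + 0.109030) / 0.397522 = -0.150280
d₂ = d₁ − σ√T = -0.150280 − 0.397522 = -0.547802
e^{−rT} = 0.970427
N(−d₁) = 0.559728,  N(−d₂) = 0.708086
Put price V = K·e^{−rT}·N(−d₂) − S·N(−d₁) = 107.476537 − 73.951300 = 33.525237
Δ = −N(−d₁) = -0.559728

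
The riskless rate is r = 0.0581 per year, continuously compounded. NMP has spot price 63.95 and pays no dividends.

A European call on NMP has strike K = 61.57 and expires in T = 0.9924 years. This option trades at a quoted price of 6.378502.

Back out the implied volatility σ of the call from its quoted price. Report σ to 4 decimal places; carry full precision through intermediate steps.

sigma = 0.1002

At σ = 0.1002 the Black–Scholes value reproduces the quote:
σ√T = 0.1002·√0.9924 = 0.099819
d₁ = (ln(S/K) + (r+σ²/2)T) / (σ√T) = (ln(63.95/61.57) + (0.0581+0.1002²/2)·0.9924) / 0.099819 = (0.037927 + 0.062640) / 0.099819 = 1.007499
d₂ = d₁ − σ√T = 1.007499 − 0.099819 = 0.907681
e^{−rT} = 0.943972
N(d₁) = 0.843153,  N(d₂) = 0.817977
V = S·N(d₁) − K·e^{−rT}·N(d₂) = 53.919608 − 47.541106 = 6.378502 (equal to the quote); since ∂V/∂σ > 0 for all σ, the implied volatility is unique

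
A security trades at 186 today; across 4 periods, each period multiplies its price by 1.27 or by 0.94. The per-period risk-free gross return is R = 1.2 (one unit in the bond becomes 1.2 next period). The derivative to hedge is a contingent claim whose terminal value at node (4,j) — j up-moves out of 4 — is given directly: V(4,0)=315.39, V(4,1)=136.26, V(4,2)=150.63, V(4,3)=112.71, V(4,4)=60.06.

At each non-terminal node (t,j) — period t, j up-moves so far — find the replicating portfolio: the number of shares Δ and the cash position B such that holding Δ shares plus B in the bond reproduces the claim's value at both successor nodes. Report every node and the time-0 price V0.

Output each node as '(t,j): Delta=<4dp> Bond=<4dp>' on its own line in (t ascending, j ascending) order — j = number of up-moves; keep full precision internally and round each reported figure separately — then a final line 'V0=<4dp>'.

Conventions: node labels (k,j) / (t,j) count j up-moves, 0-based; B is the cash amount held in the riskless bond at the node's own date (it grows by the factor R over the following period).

(0,0): Delta=-0.3857 Bond=119.9180
(1,0): Delta=-0.3225 Bond=132.8516
(1,1): Delta=-0.3983 Bond=146.8766
(2,0): Delta=-0.4099 Bond=173.7791
(2,1): Delta=-0.3051 Bond=155.5566
(2,2): Delta=-0.4169 Bond=181.8237
(3,0): Delta=-3.5136 Bond=688.0326
(3,1): Delta=0.2086 Bond=79.4394
(3,2): Delta=-0.4075 Bond=215.5371
(3,3): Delta=-0.4188 Bond=218.9023
V0=48.1750

Arbitrage-free pricing uses the up-move probability p* = (R−d)/(u−d) = 0.7879, discounting each step at R = 1.2.
Payoffs at expiry: V(4,0)=315.3900, V(4,1)=136.2600, V(4,2)=150.6300, V(4,3)=112.7100, V(4,4)=60.0600
(3,0): S=154.4886. Δ = (V_up−V_dn)/(S_up−S_dn) = (136.2600−315.3900)/(196.2006−145.2193) = -3.5136. V = [p*·136.2600 + (1−p*)·315.3900]/1.2 = 145.2144. B = V − Δ·S = 688.0326.
(3,1): S=208.7240. Δ = (V_up−V_dn)/(S_up−S_dn) = (150.6300−136.2600)/(265.0795−196.2006) = 0.2086. V = [p*·150.6300 + (1−p*)·136.2600]/1.2 = 122.9848. B = V − Δ·S = 79.4394.
(3,2): S=281.9994. Δ = (V_up−V_dn)/(S_up−S_dn) = (112.7100−150.6300)/(358.1393−265.0795) = -0.4075. V = [p*·112.7100 + (1−p*)·150.6300]/1.2 = 100.6280. B = V − Δ·S = 215.5371.
(3,3): S=380.9992. Δ = (V_up−V_dn)/(S_up−S_dn) = (60.0600−112.7100)/(483.8690−358.1393) = -0.4188. V = [p*·60.0600 + (1−p*)·112.7100]/1.2 = 59.3568. B = V − Δ·S = 218.9023.
(2,0): S=164.3496. Δ = (V_up−V_dn)/(S_up−S_dn) = (122.9848−145.2144)/(208.7240−154.4886) = -0.4099. V = [p*·122.9848 + (1−p*)·145.2144]/1.2 = 106.4168. B = V − Δ·S = 173.7791.
(2,1): S=222.0468. Δ = (V_up−V_dn)/(S_up−S_dn) = (100.6280−122.9848)/(281.9994−208.7240) = -0.3051. V = [p*·100.6280 + (1−p*)·122.9848]/1.2 = 87.8087. B = V − Δ·S = 155.5566.
(2,2): S=299.9994. Δ = (V_up−V_dn)/(S_up−S_dn) = (59.3568−100.6280)/(380.9992−281.9994) = -0.4169. V = [p*·59.3568 + (1−p*)·100.6280]/1.2 = 56.7594. B = V − Δ·S = 181.8237.
(1,0): S=174.8400. Δ = (V_up−V_dn)/(S_up−S_dn) = (87.8087−106.4168)/(222.0468−164.3496) = -0.3225. V = [p*·87.8087 + (1−p*)·106.4168]/1.2 = 76.4632. B = V − Δ·S = 132.8516.
(1,1): S=236.2200. Δ = (V_up−V_dn)/(S_up−S_dn) = (56.7594−87.8087)/(299.9994−222.0468) = -0.3983. V = [p*·56.7594 + (1−p*)·87.8087]/1.2 = 52.7880. B = V − Δ·S = 146.8766.
(0,0): S=186.0000. Δ = (V_up−V_dn)/(S_up−S_dn) = (52.7880−76.4632)/(236.2200−174.8400) = -0.3857. V = [p*·52.7880 + (1−p*)·76.4632]/1.2 = 48.1750. B = V − Δ·S = 119.9180.
Sanity check at the root: Δ(0,0)·S0 + B(0,0) reproduces V0 = 48.1750.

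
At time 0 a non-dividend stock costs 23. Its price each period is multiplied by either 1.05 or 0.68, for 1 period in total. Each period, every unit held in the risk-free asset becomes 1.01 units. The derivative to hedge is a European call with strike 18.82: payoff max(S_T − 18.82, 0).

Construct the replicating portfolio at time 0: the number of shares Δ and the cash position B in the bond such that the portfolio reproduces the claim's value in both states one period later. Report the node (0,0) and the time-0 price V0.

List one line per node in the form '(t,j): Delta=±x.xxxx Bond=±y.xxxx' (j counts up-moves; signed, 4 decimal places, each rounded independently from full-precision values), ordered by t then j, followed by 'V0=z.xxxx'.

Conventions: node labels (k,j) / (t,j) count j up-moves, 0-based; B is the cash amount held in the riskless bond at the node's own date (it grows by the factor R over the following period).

(0,0): Delta=0.6263 Bond=-9.6987
V0=4.7067

Arbitrage-free pricing uses the up-move probability p* = (R−d)/(u−d) = 0.8919, discounting each step at R = 1.01.
Payoffs at expiry: V(1,0)=0.0000, V(1,1)=5.3300
(0,0): S=23.0000. Δ = (V_up−V_dn)/(S_up−S_dn) = (5.3300−0.0000)/(24.1500−15.6400) = 0.6263. V = [p*·5.3300 + (1−p*)·0.0000]/1.01 = 4.7067. B = V − Δ·S = -9.6987.
Verification: the root portfolio costs Δ(0,0)·S0 + B(0,0) = 4.7067, matching V0.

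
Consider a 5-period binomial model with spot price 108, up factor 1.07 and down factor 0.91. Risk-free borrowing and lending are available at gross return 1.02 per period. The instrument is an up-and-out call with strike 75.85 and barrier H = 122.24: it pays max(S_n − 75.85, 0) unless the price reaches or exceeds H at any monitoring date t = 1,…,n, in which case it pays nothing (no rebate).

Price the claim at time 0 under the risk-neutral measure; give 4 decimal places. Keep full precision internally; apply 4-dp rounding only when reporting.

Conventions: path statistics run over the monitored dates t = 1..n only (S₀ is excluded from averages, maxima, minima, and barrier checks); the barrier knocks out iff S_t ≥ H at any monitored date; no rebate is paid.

Set p* = 0.6875 (from d < R < u); the path-dependent value is the discounted p*-expectation over all price paths.
Enumerate all 2^5 = 32 price paths (U = up ×1.07, D = down ×0.91); each path with k up-moves has probability p*^k·(1−p*)^(5−k).
DDDDD: M=98.2800, payoff=0.0000, prob=0.002980
UDDDD: M=115.5600, payoff=3.3952, prob=0.006557
DUDDD: M=105.1596, payoff=3.3952, prob=0.006557
UUDDD: M=123.6492, payoff=0.0000, prob=0.014424
DDUDD: M=98.2800, payoff=3.3952, prob=0.006557
UDUDD: M=115.5600, payoff=17.3285, prob=0.014424
DUUDD: M=112.5208, payoff=17.3285, prob=0.014424
UUUDD: M=132.3046, payoff=0.0000, prob=0.031734
DDDUD: M=98.2800, payoff=3.3952, prob=0.006557
UDDUD: M=115.5600, payoff=17.3285, prob=0.014424
DUDUD: M=105.1596, payoff=17.3285, prob=0.014424
UUDUD: M=123.6492, payoff=0.0000, prob=0.031734
DDUUD: M=102.3939, payoff=17.3285, prob=0.014424
UDUUD: M=120.3972, payoff=33.7115, prob=0.031734
DUUUD: M=120.3972, payoff=33.7115, prob=0.031734
UUUUD: M=141.5660, payoff=0.0000, prob=0.069814
DDDDU: M=98.2800, payoff=3.3952, prob=0.006557
UDDDU: M=115.5600, payoff=17.3285, prob=0.014424
DUDDU: M=105.1596, payoff=17.3285, prob=0.014424
UUDDU: M=123.6492, payoff=0.0000, prob=0.031734
DDUDU: M=98.2800, payoff=17.3285, prob=0.014424
UDUDU: M=115.5600, payoff=33.7115, prob=0.031734
DUUDU: M=112.5208, payoff=33.7115, prob=0.031734
UUUDU: M=132.3046, payoff=0.0000, prob=0.069814
DDDUU: M=98.2800, payoff=17.3285, prob=0.014424
UDDUU: M=115.5600, payoff=33.7115, prob=0.031734
DUDUU: M=109.5615, payoff=33.7115, prob=0.031734
UUDUU: M=128.8250, payoff=0.0000, prob=0.069814
DDUUU: M=109.5615, payoff=33.7115, prob=0.031734
UDUUU: M=128.8250, payoff=0.0000, prob=0.069814
DUUUU: M=128.8250, payoff=0.0000, prob=0.069814
UUUUU: M=151.4756, payoff=0.0000, prob=0.153590
Price = Σ prob·payoff / R^5 = 9.849350 / 1.104081 = 8.9209

price = 8.9209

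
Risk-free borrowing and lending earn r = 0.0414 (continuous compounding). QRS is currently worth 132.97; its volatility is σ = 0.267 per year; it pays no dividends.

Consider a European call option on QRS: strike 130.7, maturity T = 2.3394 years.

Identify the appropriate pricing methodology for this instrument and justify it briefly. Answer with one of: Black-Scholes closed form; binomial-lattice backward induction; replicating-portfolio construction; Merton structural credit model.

Key observation: the instrument is a plain European call (strike 130.7) on a lognormal asset; the exact continuous-time formula applies directly.

framework: Black-Scholes closed form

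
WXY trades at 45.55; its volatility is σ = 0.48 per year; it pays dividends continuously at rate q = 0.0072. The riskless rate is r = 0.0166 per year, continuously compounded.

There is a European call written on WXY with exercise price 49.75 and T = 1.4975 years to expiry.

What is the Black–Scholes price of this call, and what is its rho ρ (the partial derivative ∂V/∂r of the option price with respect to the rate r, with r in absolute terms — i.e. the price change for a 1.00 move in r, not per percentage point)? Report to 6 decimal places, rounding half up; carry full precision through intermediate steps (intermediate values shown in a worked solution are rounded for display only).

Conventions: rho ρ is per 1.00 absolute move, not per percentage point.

σ√T = 0.48·√1.4975 = 0.587387
d₁ = (ln(S/K) + (r−q+σ²/2)T) / (σ√T) = (ln(45.55/49.75) + (0.0166−0.0072+0.48²/2)·1.4975) / 0.587387 = (-0.088200 + 0.186589) / 0.587387 = 0.167502
d₂ = d₁ − σ√T = 0.167502 − 0.587387 = -0.419885
e^{−rT} = 0.975448
e^{−qT} = 0.989276
N(d₁) = 0.566513,  N(d₂) = 0.337285
Call price V = S·e^{−qT}·N(d₁) − K·e^{−rT}·N(d₂) = 25.527914 − 16.367929 = 9.159986
ρ = K·T·e^{−rT}·N(d₂) = 24.510973

price = 9.159986
ρ = 24.510973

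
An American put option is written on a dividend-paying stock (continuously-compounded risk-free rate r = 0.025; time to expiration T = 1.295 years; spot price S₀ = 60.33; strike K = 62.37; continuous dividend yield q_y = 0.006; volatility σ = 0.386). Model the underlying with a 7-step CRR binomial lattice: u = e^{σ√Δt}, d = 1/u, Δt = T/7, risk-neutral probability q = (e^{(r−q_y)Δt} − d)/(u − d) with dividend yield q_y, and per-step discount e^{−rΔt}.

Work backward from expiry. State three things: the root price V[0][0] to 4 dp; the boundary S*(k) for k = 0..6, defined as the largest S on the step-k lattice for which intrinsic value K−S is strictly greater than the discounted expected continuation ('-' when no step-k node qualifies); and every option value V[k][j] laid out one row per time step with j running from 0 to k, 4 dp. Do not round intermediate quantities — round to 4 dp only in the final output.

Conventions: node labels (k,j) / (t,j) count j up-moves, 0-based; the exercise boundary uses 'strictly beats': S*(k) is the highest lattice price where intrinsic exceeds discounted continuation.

price = 11.2206
boundary = - - - 36.6625 31.0541 36.6625 43.2839
tree:
11.2206
15.3143 6.6993
20.2214 9.9131 3.1290
25.7075 14.2134 5.1451 0.8785
31.3159 19.5921 8.2677 1.6626 0.0000
36.0664 25.7075 12.8659 3.1464 0.0000 0.0000
40.0902 31.3159 19.0861 5.9546 0.0000 0.0000 0.0000
43.4985 36.0664 25.7075 11.2690 0.0000 0.0000 0.0000 0.0000

Δt=0.18500, u=1.18060, d=0.84703, q=0.46914, disc=e^(-rΔt)=0.99539
k=7 terminal: V=max(K-S,0) → 43.4985 36.0664 25.7075 11.2690 0.0000 0.0000 0.0000 0.0000
k=6: j=0 S=22.2798 intr=40.0902 cont=39.8271 V=40.0902[EX]; j=1 S=31.0541 intr=31.3159 cont=31.0626 V=31.3159[EX]; j=2 S=43.2839 intr=19.0861 cont=18.8464 V=19.0861[EX]; j=3 S=60.3300 intr=2.0400 cont=5.9546 V=5.9546[hold]; j=4 S=84.0893 intr=0.0000 cont=0.0000 V=0.0000[hold]; j=5 S=117.2055 intr=0.0000 cont=0.0000 V=0.0000[hold]; j=6 S=163.3637 intr=0.0000 cont=0.0000 V=0.0000[hold]  S*(6)=43.2839
k=5: j=0 S=26.3036 intr=36.0664 cont=35.8078 V=36.0664[EX]; j=1 S=36.6625 intr=25.7075 cont=25.4604 V=25.7075[EX]; j=2 S=51.1010 intr=11.2690 cont=12.8659 V=12.8659[hold]; j=3 S=71.2257 intr=0.0000 cont=3.1464 V=3.1464[hold]; j=4 S=99.2760 intr=0.0000 cont=0.0000 V=0.0000[hold]; j=5 S=138.3731 intr=0.0000 cont=0.0000 V=0.0000[hold]  S*(5)=36.6625
k=4: j=0 S=31.0541 intr=31.3159 cont=31.0626 V=31.3159[EX]; j=1 S=43.2839 intr=19.0861 cont=19.5921 V=19.5921[hold]; j=2 S=60.3300 intr=2.0400 cont=8.2677 V=8.2677[hold]; j=3 S=84.0893 intr=0.0000 cont=1.6626 V=1.6626[hold]; j=4 S=117.2055 intr=0.0000 cont=0.0000 V=0.0000[hold]  S*(4)=31.0541
k=3: j=0 S=36.6625 intr=25.7075 cont=25.6966 V=25.7075[EX]; j=1 S=51.1010 intr=11.2690 cont=14.2134 V=14.2134[hold]; j=2 S=71.2257 intr=0.0000 cont=5.1451 V=5.1451[hold]; j=3 S=99.2760 intr=0.0000 cont=0.8785 V=0.8785[hold]  S*(3)=36.6625
k=2: j=0 S=43.2839 intr=19.0861 cont=20.2214 V=20.2214[hold]; j=1 S=60.3300 intr=2.0400 cont=9.9131 V=9.9131[hold]; j=2 S=84.0893 intr=0.0000 cont=3.1290 V=3.1290[hold]  S*(2)=-
k=1: j=0 S=51.1010 intr=11.2690 cont=15.3143 V=15.3143[hold]; j=1 S=71.2257 intr=0.0000 cont=6.6993 V=6.6993[hold]  S*(1)=-
k=0: j=0 S=60.3300 intr=2.0400 cont=11.2206 V=11.2206[hold]  S*(0)=-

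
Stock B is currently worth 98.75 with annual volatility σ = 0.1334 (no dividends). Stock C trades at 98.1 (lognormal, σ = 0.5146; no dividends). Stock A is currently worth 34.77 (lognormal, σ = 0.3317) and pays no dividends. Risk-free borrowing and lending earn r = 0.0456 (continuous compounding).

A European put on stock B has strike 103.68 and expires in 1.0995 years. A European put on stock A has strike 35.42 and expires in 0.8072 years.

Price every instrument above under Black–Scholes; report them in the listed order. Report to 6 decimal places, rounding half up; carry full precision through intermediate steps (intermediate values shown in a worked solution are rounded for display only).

price(stock B put K=103.68) = 5.432479
price(stock A put K=35.42) = 3.773851

[stock B put K=103.68]
σ√T = 0.1334·√1.0995 = 0.139879
d₁ = (ln(S/K) + (r+σ²/2)T) / (σ√T) = (ln(98.75/103.68) + (0.0456+0.1334²/2)·1.0995) / 0.139879 = (-0.048718 + 0.059920) / 0.139879 = 0.080087
d₂ = d₁ − σ√T = 0.080087 − 0.139879 = -0.059793
e^{−rT} = 0.951099
N(−d₁) = 0.468084,  N(−d₂) = 0.523840
price = K·e^{−rT}·N(−d₂) − S·N(−d₁) = 51.655786 − 46.223307 = 5.432479
[stock A put K=35.42]
σ√T = 0.3317·√0.8072 = 0.298014
d₁ = (ln(S/K) + (r+σ²/2)T) / (σ√T) = (ln(34.77/35.42) + (0.0456+0.3317²/2)·0.8072) / 0.298014 = (-0.018522 + 0.081214) / 0.298014 = 0.210369
d₂ = d₁ − σ√T = 0.210369 − 0.298014 = -0.087645
e^{−rT} = 0.963861
N(−d₁) = 0.416690,  N(−d₂) = 0.534921
price = K·e^{−rT}·N(−d₂) − S·N(−d₁) = 18.262164 − 14.488312 = 3.773851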